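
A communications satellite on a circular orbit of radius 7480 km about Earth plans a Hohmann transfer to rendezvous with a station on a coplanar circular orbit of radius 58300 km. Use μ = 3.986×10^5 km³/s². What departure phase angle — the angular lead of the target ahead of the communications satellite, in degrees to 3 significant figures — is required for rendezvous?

φ = 104°

The Hohmann ellipse has a_t = (r₁ + r₂)/2 = 32890 km.
The half-period of the transfer ellipse is t = π√(a_t³/μ) = 29681 s.
The target's mean motion on its circular orbit is ω₂ = √(μ/r₂³) = 4.4850×10^-5 rad/s.
Angle swept by the target during transfer: ω₂·t = 1.3312 rad = 76.27°.
The communications satellite traverses 180° on the transfer ellipse, so the target must lead by 180° − 76.27° = 104°.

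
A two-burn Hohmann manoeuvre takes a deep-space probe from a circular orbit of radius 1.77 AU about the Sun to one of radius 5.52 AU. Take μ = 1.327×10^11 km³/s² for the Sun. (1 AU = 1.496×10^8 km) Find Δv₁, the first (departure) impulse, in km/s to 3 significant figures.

Δv₁ = 5.16 km/s

In km: r₁ = 1.77 × 1.496×10^8 = 2.64792×10^8 km; r₂ = 5.52 × 1.496×10^8 = 8.25792×10^8 km.
The Hohmann ellipse has a_t = (r₁ + r₂)/2 = 5.45292×10^8 km.
On the circular orbit at r = 2.64792×10^8 km, v_c = √(μ/r) = 22.386 km/s.
Vis-viva on the transfer ellipse at r = 2.64792×10^8 km gives v_t = √[μ(2/r − 1/a_t)] = 27.549 km/s.
Δv₁ = |v_t − v_c| = |27.549 − 22.386| = 5.163 km/s.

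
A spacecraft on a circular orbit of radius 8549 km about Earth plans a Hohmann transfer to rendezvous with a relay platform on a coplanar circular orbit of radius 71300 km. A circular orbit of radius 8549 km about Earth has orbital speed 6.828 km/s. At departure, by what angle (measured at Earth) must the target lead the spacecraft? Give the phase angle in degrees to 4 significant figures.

φ = 104.6°

From the circular-orbit relation v² = μ/r at r = 8549 km: μ = v²r = (6.828)² × 8549 = 3.98568×10^5 km³/s².
Semi-major axis of the transfer orbit: a_t = (8549 + 71300)/2 = 39924.5 km.
The half-period of the transfer ellipse is t = π√(a_t³/μ) = 39697 s.
Target angular speed ω₂ = √(μ/r₂³) = 3.3160×10^-5 rad/s.
Angle swept by the target during transfer: ω₂·t = 1.3164 rad = 75.42°.
Arrival is 180° from departure on the ellipse, so φ = 180° − 75.42° = 104.6°.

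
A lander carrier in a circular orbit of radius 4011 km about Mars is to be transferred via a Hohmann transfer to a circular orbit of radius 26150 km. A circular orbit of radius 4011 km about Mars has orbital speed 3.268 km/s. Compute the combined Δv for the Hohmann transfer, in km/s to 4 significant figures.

Δv = 1.655 km/s

From the circular-orbit relation v² = μ/r at r = 4011 km: μ = v²r = (3.268)² × 4011 = 42836.8 km³/s².
Transfer-ellipse semi-major axis a_t = (r₁ + r₂)/2 = (4011 + 26150)/2 = 15080.5 km.
At r₁ the circular-orbit speed is v₁ = √(μ/r₁) = 3.268 km/s.
Transfer-orbit speed at r₁ (v² = μ(2/r − 1/a)): v_p = √[μ(2/r₁ − 1/a_t)] = 4.303 km/s.
First burn Δv₁ = |v_p − v₁| = 1.035 km/s.
At r₂, v₂ = √(μ/r₂) = 1.2799 km/s.
Transfer-orbit speed at r₂: v_a = √[μ(2/r₂ − 1/a_t)] = 0.66007 km/s.
Second burn Δv₂ = |v₂ − v_a| = 0.6198 km/s.
Total Δv = Δv₁ + Δv₂ = 1.655 km/s.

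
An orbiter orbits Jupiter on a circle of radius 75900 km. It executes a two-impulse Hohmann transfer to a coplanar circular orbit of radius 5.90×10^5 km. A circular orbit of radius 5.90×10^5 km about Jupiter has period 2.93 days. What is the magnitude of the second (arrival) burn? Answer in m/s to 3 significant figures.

Δv₂ = 7650 m/s

From Kepler's third law T² = 4π²r³/μ at r = 5.90×10^5 km, T = 2.93 days = 2.93 × 86400 s = 2.53152×10^5 s: μ = 4π²r³/T² = 1.26518×10^8 km³/s².
The Hohmann ellipse has a_t = (r₁ + r₂)/2 = 3.3295×10^5 km.
Circular speed at r = 5.900×10^5 km: v_c = √(μ/r) = 14.644 km/s.
Vis-viva on the transfer ellipse at r = 5.900×10^5 km gives v_t = √[μ(2/r − 1/a_t)] = 6.9917 km/s.
Δv₂ = |v_t − v_c| = |6.9917 − 14.644| = 7.652 km/s.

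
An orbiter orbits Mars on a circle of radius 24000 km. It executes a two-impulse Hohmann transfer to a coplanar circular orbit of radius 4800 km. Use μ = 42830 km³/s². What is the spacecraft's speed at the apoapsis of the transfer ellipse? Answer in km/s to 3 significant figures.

Semi-major axis of the transfer orbit: a_t = (24000 + 4800)/2 = 14400 km.
The apoapsis of the transfer ellipse is at r = 24000 km.
From the vis-viva equation, v = √[μ(2/r − 1/a_t)] = 0.7713 km/s.

v = 0.771 km/s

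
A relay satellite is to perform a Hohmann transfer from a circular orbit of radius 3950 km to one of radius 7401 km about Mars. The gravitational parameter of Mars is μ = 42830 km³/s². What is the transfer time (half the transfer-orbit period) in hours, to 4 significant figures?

t = 1.803 hours

Semi-major axis of the transfer orbit: a_t = (3950 + 7401)/2 = 5675.5 km.
Half the transfer-orbit period gives t = π√(a_t³/μ) = 6491 s.
Converting: 6491 s ÷ 3600 s/hour = 1.803 hours.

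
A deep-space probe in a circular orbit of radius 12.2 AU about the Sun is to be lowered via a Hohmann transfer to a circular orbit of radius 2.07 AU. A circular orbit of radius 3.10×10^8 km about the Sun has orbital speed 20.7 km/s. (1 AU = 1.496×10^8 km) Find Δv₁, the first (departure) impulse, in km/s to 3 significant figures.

Δv₁ = 3.94 km/s

From the circular-orbit relation v² = μ/r at r = 3.10×10^8 km: μ = v²r = (20.7)² × 3.10×10^8 = 1.32832×10^11 km³/s².
In km: r₁ = 12.2 × 1.496×10^8 = 1.82512×10^9 km; r₂ = 2.07 × 1.496×10^8 = 3.09672×10^8 km.
The Hohmann ellipse has a_t = (r₁ + r₂)/2 = 1.067396×10^9 km.
Circular speed at r = 1.82512×10^9 km: v_c = √(μ/r) = 8.531 km/s.
Transfer-orbit speed at the same r (vis-viva, a = a_t): v_t = √[μ(2/r − 1/a_t)] = 4.595 km/s.
Δv₁ = |v_t − v_c| = |4.595 − 8.531| = 3.936 km/s.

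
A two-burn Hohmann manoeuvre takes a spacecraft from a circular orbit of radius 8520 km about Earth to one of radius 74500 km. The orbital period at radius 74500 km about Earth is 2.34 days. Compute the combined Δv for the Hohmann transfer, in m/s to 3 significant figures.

Δv = 3590 m/s

From Kepler's third law T² = 4π²r³/μ at r = 74500 km, T = 2.34 days = 2.34 × 86400 s = 2.02176×10^5 s: μ = 4π²r³/T² = 3.99364×10^5 km³/s².
Semi-major axis of the transfer orbit: a_t = (8520 + 74500)/2 = 41510 km.
At r₁ the circular-orbit speed is v₁ = √(μ/r₁) = 6.846 km/s.
Transfer-orbit speed at r₁ (vis-viva equation): v_p = √[μ(2/r₁ − 1/a_t)] = 9.172 km/s.
First burn Δv₁ = |v_p − v₁| = 2.326 km/s.
Circular speed at r₂: v₂ = √(μ/r₂) = 2.315 km/s.
Transfer-orbit speed at r₂: v_a = √[μ(2/r₂ − 1/a_t)] = 1.049 km/s.
Second burn Δv₂ = |v₂ − v_a| = 1.266 km/s.
Total Δv = Δv₁ + Δv₂ = 3.592 km/s.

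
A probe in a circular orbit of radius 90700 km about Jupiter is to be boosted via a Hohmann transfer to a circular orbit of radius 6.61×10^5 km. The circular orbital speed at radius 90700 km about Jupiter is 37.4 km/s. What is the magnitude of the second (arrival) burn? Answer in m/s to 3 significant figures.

From the circular-orbit relation v² = μ/r at r = 90700 km: μ = v²r = (37.4)² × 90700 = 1.26868×10^8 km³/s².
The Hohmann ellipse has a_t = (r₁ + r₂)/2 = 3.7585×10^5 km.
On the circular orbit at r = 6.610×10^5 km, v_c = √(μ/r) = 13.854 km/s.
Vis-viva on the transfer ellipse at r = 6.610×10^5 km gives v_t = √[μ(2/r − 1/a_t)] = 6.8057 km/s.
Δv₂ = |v_t − v_c| = |6.8057 − 13.854| = 7.048 km/s.

Δv₂ = 7050 m/s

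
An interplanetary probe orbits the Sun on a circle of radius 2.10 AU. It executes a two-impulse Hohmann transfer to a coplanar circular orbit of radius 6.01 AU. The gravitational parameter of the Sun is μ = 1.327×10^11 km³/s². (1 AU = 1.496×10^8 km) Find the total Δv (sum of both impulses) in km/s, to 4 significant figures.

Δv = 7.875 km/s

In km: r₁ = 2.10 × 1.496×10^8 = 3.1416×10^8 km; r₂ = 6.01 × 1.496×10^8 = 8.99096×10^8 km.
Transfer-ellipse semi-major axis a_t = (r₁ + r₂)/2 = (3.1416×10^8 + 8.99096×10^8)/2 = 6.06628×10^8 km.
Circular speed at r₁: v₁ = √(μ/r₁) = √(1.327×10^11/3.1416×10^8) = 20.552 km/s.
On the transfer ellipse at r₁, vis-viva equation gives v_p = √[μ(2/r₁ − 1/a_t)] = 25.021 km/s.
First burn Δv₁ = |v_p − v₁| = 4.469 km/s.
At r₂, v₂ = √(μ/r₂) = 12.149 km/s.
Transfer-orbit speed at r₂: v_a = √[μ(2/r₂ − 1/a_t)] = 8.7427 km/s.
Second burn Δv₂ = |v₂ − v_a| = 3.406 km/s.
Total Δv = Δv₁ + Δv₂ = 7.875 km/s.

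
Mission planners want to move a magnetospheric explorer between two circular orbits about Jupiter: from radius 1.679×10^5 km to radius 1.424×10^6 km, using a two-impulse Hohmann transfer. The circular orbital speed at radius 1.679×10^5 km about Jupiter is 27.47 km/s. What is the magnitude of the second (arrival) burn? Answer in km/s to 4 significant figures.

From the circular-orbit relation v² = μ/r at r = 1.679×10^5 km: μ = v²r = (27.47)² × 1.679×10^5 = 1.26697×10^8 km³/s².
Semi-major axis of the transfer orbit: a_t = (1.679×10^5 + 1.424×10^6)/2 = 7.9595×10^5 km.
On the circular orbit at r = 1.424×10^6 km, v_c = √(μ/r) = 9.4325 km/s.
Transfer-orbit speed at the same r (vis-viva, a = a_t): v_t = √[μ(2/r − 1/a_t)] = 4.3322 km/s.
Δv₂ = |v_t − v_c| = |4.3322 − 9.4325| = 5.100 km/s.

Δv₂ = 5.100 km/s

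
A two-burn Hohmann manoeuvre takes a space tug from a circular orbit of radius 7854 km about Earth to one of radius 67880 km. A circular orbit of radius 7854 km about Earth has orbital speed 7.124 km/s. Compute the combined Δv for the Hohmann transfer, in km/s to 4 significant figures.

From the circular-orbit relation v² = μ/r at r = 7854 km: μ = v²r = (7.124)² × 7854 = 3.98601×10^5 km³/s².
Semi-major axis of the transfer orbit: a_t = (7854 + 67880)/2 = 37867 km.
Circular speed at r₁: v₁ = √(μ/r₁) = √(3.98601×10^5/7854) = 7.124 km/s.
Transfer-orbit speed at r₁ (vis-viva equation): v_p = √[μ(2/r₁ − 1/a_t)] = 9.538 km/s.
First burn Δv₁ = |v_p − v₁| = 2.414 km/s.
At r₂, v₂ = √(μ/r₂) = 2.4233 km/s.
Transfer-orbit speed at r₂: v_a = √[μ(2/r₂ − 1/a_t)] = 1.1036 km/s.
Second burn Δv₂ = |v₂ − v_a| = 1.320 km/s.
Total Δv = Δv₁ + Δv₂ = 3.734 km/s.

Δv = 3.734 km/s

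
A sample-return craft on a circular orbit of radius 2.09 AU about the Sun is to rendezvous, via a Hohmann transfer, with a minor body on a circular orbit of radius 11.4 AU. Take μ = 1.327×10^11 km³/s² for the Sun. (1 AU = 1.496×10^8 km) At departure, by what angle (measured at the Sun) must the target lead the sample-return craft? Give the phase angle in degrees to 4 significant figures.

φ = 98.08°

In km: r₁ = 2.09 × 1.496×10^8 = 3.12664×10^8 km; r₂ = 11.4 × 1.496×10^8 = 1.70544×10^9 km.
Semi-major axis of the transfer orbit: a_t = (3.12664×10^8 + 1.70544×10^9)/2 = 1.009052×10^9 km.
The half-period of the transfer ellipse is t = π√(a_t³/μ) = 2.7643×10^8 s.
The target's mean motion on its circular orbit is ω₂ = √(μ/r₂³) = 5.1723×10^-9 rad/s.
Angle swept by the target during transfer: ω₂·t = 1.4298 rad = 81.92°.
The sample-return craft traverses 180° on the transfer ellipse, so the target must lead by 180° − 81.92° = 98.08°.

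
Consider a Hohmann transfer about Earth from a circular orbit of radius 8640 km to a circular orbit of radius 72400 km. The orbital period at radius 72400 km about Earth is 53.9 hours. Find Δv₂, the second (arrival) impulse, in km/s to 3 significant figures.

Δv₂ = 1.26 km/s

From Kepler's third law T² = 4π²r³/μ at r = 72400 km, T = 53.9 hours = 53.9 × 3600 s = 1.9404×10^5 s: μ = 4π²r³/T² = 3.97917×10^5 km³/s².
Transfer-ellipse semi-major axis a_t = (r₁ + r₂)/2 = (8640 + 72400)/2 = 40520 km.
On the circular orbit at r = 72400 km, v_c = √(μ/r) = 2.3444 km/s.
Transfer-orbit speed at the same r (vis-viva, a = a_t): v_t = √[μ(2/r − 1/a_t)] = 1.0826 km/s.
Δv₂ = |v_t − v_c| = |1.0826 − 2.3444| = 1.262 km/s.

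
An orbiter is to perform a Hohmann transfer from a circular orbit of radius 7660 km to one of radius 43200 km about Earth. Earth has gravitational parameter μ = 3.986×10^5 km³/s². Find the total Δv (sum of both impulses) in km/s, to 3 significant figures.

Semi-major axis of the transfer orbit: a_t = (7660 + 43200)/2 = 25430 km.
At r₁ the circular-orbit speed is v₁ = √(μ/r₁) = 7.21364 km/s.
On the transfer ellipse at r₁, v² = μ(2/r − 1/a) gives v_p = √[μ(2/r₁ − 1/a_t)] = 9.40206 km/s.
First burn Δv₁ = |v_p − v₁| = 2.1884 km/s.
At r₂, v₂ = √(μ/r₂) = 3.037573 km/s.
Transfer-orbit speed at r₂: v_a = √[μ(2/r₂ − 1/a_t)] = 1.667124 km/s.
Second burn Δv₂ = |v₂ − v_a| = 1.3704 km/s.
Total Δv = Δv₁ + Δv₂ = 3.559 km/s.

Δv = 3.56 km/s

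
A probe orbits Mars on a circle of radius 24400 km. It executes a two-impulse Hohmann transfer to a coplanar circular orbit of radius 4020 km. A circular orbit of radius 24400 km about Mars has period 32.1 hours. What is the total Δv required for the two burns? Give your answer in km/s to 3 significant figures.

From Kepler's third law T² = 4π²r³/μ at r = 24400 km, T = 32.1 hours = 32.1 × 3600 s = 1.1556×10^5 s: μ = 4π²r³/T² = 42945.2 km³/s².
The Hohmann ellipse has a_t = (r₁ + r₂)/2 = 14210 km.
At r₁ the circular-orbit speed is v₁ = √(μ/r₁) = 1.32667 km/s.
Transfer-orbit speed at r₁ (vis-viva): v_a = √[μ(2/r₁ − 1/a_t)] = 0.705632 km/s.
First burn Δv₁ = |v_a − v₁| = 0.62104 km/s.
At r₂, v₂ = √(μ/r₂) = 3.26847 km/s.
Transfer-orbit speed at r₂: v_p = √[μ(2/r₂ − 1/a_t)] = 4.28294 km/s.
Second burn Δv₂ = |v₂ − v_p| = 1.0145 km/s.
Total Δv = Δv₁ + Δv₂ = 1.636 km/s.

Δv = 1.64 km/s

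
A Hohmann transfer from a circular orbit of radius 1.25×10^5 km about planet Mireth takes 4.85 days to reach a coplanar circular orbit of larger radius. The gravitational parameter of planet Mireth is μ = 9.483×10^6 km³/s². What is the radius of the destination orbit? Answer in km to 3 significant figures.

Transfer time t = 4.85 days = 4.1904×10^5 s, and t = π√(a_t³/μ).
So a_t = (μ t²/π²)^(1/3) = (9.483×10^6 × (4.1904×10^5)² / π²)^(1/3) = 5.5257×10^5 km.
Since a_t = (r₁ + r₂)/2, r₂ = 2a_t − r₁ = 2×5.5257×10^5 − 1.250×10^5 = 9.8014×10^5 km.

r₂ = 9.80×10^5 km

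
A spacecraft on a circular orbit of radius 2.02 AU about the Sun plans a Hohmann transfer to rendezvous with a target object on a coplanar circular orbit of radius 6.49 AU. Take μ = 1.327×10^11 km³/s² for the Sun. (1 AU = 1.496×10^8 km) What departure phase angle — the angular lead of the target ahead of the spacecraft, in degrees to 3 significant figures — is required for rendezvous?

In km: r₁ = 2.02 × 1.496×10^8 = 3.02192×10^8 km; r₂ = 6.49 × 1.496×10^8 = 9.70904×10^8 km.
The Hohmann ellipse has a_t = (r₁ + r₂)/2 = 6.36548×10^8 km.
Transfer time t = π√(a_t³/μ) = 1.38504×10^8 s.
Target angular speed ω₂ = √(μ/r₂³) = 1.20412×10^-8 rad/s.
Angle swept by the target during transfer: ω₂·t = 1.6678 rad = 95.56°.
The spacecraft traverses 180° on the transfer ellipse, so the target must lead by 180° − 95.56° = 84.4°.

φ = 84.4°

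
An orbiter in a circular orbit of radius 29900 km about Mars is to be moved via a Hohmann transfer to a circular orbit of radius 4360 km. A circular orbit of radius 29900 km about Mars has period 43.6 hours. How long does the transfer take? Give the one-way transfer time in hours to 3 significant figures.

From Kepler's third law T² = 4π²r³/μ at r = 29900 km, T = 43.6 hours = 43.6 × 3600 s = 1.5696×10^5 s: μ = 4π²r³/T² = 42834.7 km³/s².
The Hohmann ellipse has a_t = (r₁ + r₂)/2 = 17130 km.
By Kepler's third law the transfer-orbit period is T = 2π√(a_t³/μ), so t = T/2 = 34030 s.
Converting: 34030 s ÷ 3600 s/hour = 9.45 hours.

t = 9.45 hours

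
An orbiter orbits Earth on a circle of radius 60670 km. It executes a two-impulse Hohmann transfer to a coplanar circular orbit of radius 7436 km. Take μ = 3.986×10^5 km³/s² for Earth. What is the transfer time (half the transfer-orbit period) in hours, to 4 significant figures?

Semi-major axis of the transfer orbit: a_t = (60670 + 7436)/2 = 34053 km.
By Kepler's third law the transfer-orbit period is T = 2π√(a_t³/μ), so t = T/2 = 31270 s.
Converting: 31270 s ÷ 3600 s/hour = 8.686 hours.

t = 8.686 hours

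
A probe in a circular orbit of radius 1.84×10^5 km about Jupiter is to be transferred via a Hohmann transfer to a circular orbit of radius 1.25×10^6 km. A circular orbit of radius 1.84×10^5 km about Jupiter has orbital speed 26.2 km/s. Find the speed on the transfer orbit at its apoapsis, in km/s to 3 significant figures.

v = 5.09 km/s

From the circular-orbit relation v² = μ/r at r = 1.84×10^5 km: μ = v²r = (26.2)² × 1.84×10^5 = 1.26305×10^8 km³/s².
The Hohmann ellipse has a_t = (r₁ + r₂)/2 = 7.170×10^5 km.
The apoapsis of the transfer ellipse is at r = 1.250×10^6 km.
From the vis-viva equation, v = √[μ(2/r − 1/a_t)] = 5.092 km/s.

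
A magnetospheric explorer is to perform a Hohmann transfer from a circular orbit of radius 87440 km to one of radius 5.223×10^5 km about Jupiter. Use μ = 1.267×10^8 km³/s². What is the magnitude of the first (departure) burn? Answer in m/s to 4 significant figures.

The Hohmann ellipse has a_t = (r₁ + r₂)/2 = 3.0487×10^5 km.
On the circular orbit at r = 87440 km, v_c = √(μ/r) = 38.066 km/s.
Vis-viva on the transfer ellipse at r = 87440 km gives v_t = √[μ(2/r − 1/a_t)] = 49.824 km/s.
Δv₁ = |v_t − v_c| = |49.824 − 38.066| = 11.76 km/s.

Δv₁ = 11760 m/s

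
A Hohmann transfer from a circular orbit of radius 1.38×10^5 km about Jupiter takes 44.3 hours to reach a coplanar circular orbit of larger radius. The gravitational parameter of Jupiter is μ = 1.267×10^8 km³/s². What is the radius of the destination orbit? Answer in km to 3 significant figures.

r₂ = 1.24×10^6 km

Transfer time t = 44.3 hours = 1.5948×10^5 s, and t = π√(a_t³/μ).
So a_t = (μ t²/π²)^(1/3) = (1.267×10^8 × (1.5948×10^5)² / π²)^(1/3) = 6.8859×10^5 km.
Since a_t = (r₁ + r₂)/2, r₂ = 2a_t − r₁ = 2×6.8859×10^5 − 1.380×10^5 = 1.23918×10^6 km.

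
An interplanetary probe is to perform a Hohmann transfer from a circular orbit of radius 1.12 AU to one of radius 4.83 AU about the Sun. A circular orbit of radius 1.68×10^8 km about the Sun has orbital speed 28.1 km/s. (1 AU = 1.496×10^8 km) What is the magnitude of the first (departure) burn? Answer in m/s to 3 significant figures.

From the circular-orbit relation v² = μ/r at r = 1.68×10^8 km: μ = v²r = (28.1)² × 1.68×10^8 = 1.32654×10^11 km³/s².
In km: r₁ = 1.12 × 1.496×10^8 = 1.67552×10^8 km; r₂ = 4.83 × 1.496×10^8 = 7.22568×10^8 km.
Semi-major axis of the transfer orbit: a_t = (1.67552×10^8 + 7.22568×10^8)/2 = 4.4506×10^8 km.
On the circular orbit at r = 1.67552×10^8 km, v_c = √(μ/r) = 28.1375 km/s.
Vis-viva on the transfer ellipse at r = 1.67552×10^8 km gives v_t = √[μ(2/r − 1/a_t)] = 35.8522 km/s.
Δv₁ = |v_t − v_c| = |35.8522 − 28.1375| = 7.715 km/s.

Δv₁ = 7710 m/s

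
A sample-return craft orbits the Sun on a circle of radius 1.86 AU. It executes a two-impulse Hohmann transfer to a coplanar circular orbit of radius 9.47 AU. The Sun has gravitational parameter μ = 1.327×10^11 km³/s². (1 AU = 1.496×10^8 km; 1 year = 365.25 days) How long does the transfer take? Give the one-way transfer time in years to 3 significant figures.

t = 6.74 years

In km: r₁ = 1.86 × 1.496×10^8 = 2.78256×10^8 km; r₂ = 9.47 × 1.496×10^8 = 1.416712×10^9 km.
The Hohmann ellipse has a_t = (r₁ + r₂)/2 = 8.47484×10^8 km.
By Kepler's third law the transfer-orbit period is T = 2π√(a_t³/μ), so t = T/2 = 2.128×10^8 s.
Converting: 2.128×10^8 s ÷ 3.15576×10^7 s/year (365.25 × 86400) = 6.74 years.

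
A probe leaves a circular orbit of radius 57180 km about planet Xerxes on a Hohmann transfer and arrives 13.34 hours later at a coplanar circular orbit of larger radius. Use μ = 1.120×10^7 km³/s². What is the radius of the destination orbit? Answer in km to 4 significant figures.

Transfer time t = 13.34 hours = 48024 s, and t = π√(a_t³/μ).
So a_t = (μ t²/π²)^(1/3) = (1.120×10^7 × (48024)² / π²)^(1/3) = 1.3781×10^5 km.
Since a_t = (r₁ + r₂)/2, r₂ = 2a_t − r₁ = 2×1.3781×10^5 − 57180 = 2.1844×10^5 km.

r₂ = 2.184×10^5 km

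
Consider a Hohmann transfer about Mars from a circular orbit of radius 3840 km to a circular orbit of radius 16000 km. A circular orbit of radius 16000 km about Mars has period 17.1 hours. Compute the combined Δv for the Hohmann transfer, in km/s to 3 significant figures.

From Kepler's third law T² = 4π²r³/μ at r = 16000 km, T = 17.1 hours = 17.1 × 3600 s = 61560 s: μ = 4π²r³/T² = 42670.0 km³/s².
Semi-major axis of the transfer orbit: a_t = (3840 + 16000)/2 = 9920 km.
At r₁ the circular-orbit speed is v₁ = √(μ/r₁) = 3.3335 km/s.
Transfer-orbit speed at r₁ (v² = μ(2/r − 1/a)): v_p = √[μ(2/r₁ − 1/a_t)] = 4.2335 km/s.
First burn Δv₁ = |v_p − v₁| = 0.9000 km/s.
At r₂, v₂ = √(μ/r₂) = 1.633 km/s.
Transfer-orbit speed at r₂: v_a = √[μ(2/r₂ − 1/a_t)] = 1.016 km/s.
Second burn Δv₂ = |v₂ − v_a| = 0.6170 km/s.
Total Δv = Δv₁ + Δv₂ = 1.517 km/s.

Δv = 1.52 km/s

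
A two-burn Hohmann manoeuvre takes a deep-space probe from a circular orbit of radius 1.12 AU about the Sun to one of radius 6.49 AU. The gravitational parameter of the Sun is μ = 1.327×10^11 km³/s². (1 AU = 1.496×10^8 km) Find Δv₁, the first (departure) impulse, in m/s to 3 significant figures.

Δv₁ = 8610 m/s

In km: r₁ = 1.12 × 1.496×10^8 = 1.67552×10^8 km; r₂ = 6.49 × 1.496×10^8 = 9.70904×10^8 km.
Transfer-ellipse semi-major axis a_t = (r₁ + r₂)/2 = (1.67552×10^8 + 9.70904×10^8)/2 = 5.69228×10^8 km.
Circular speed at r = 1.67552×10^8 km: v_c = √(μ/r) = 28.142 km/s.
Vis-viva on the transfer ellipse at r = 1.67552×10^8 km gives v_t = √[μ(2/r − 1/a_t)] = 36.754 km/s.
Δv₁ = |v_t − v_c| = |36.754 − 28.142| = 8.612 km/s.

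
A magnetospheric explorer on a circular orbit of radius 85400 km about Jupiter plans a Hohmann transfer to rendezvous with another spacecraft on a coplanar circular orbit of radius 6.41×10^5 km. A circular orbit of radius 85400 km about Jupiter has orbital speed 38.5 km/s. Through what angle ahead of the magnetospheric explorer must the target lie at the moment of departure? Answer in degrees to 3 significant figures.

From the circular-orbit relation v² = μ/r at r = 85400 km: μ = v²r = (38.5)² × 85400 = 1.26584×10^8 km³/s².
Semi-major axis of the transfer orbit: a_t = (85400 + 6.410×10^5)/2 = 3.632×10^5 km.
Transfer time t = π√(a_t³/μ) = 61119 s.
Target angular speed ω₂ = √(μ/r₂³) = 2.1923×10^-5 rad/s.
Angle swept by the target during transfer: ω₂·t = 1.3399 rad = 76.77°.
Arrival is 180° from departure on the ellipse, so φ = 180° − 76.77° = 103°.

φ = 103°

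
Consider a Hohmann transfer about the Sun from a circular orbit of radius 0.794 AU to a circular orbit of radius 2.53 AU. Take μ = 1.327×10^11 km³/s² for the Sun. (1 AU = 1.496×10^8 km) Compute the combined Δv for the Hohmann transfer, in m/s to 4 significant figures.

In km: r₁ = 0.794 × 1.496×10^8 = 1.187824×10^8 km; r₂ = 2.53 × 1.496×10^8 = 3.78488×10^8 km.
Transfer-ellipse semi-major axis a_t = (r₁ + r₂)/2 = (1.187824×10^8 + 3.78488×10^8)/2 = 2.486352×10^8 km.
Circular speed at r₁: v₁ = √(μ/r₁) = √(1.327×10^11/1.187824×10^8) = 33.424 km/s.
Transfer-orbit speed at r₁ (vis-viva equation): v_p = √[μ(2/r₁ − 1/a_t)] = 41.239 km/s.
First burn Δv₁ = |v_p − v₁| = 7.815 km/s.
At r₂, v₂ = √(μ/r₂) = 18.724 km/s.
Transfer-orbit speed at r₂: v_a = √[μ(2/r₂ − 1/a_t)] = 12.942 km/s.
Second burn Δv₂ = |v₂ − v_a| = 5.782 km/s.
Total Δv = Δv₁ + Δv₂ = 13.60 km/s.

Δv = 13600 m/s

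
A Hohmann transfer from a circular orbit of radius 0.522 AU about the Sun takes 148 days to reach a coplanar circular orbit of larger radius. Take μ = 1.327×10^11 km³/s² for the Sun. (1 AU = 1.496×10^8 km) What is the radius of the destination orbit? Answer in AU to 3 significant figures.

r₂ = 1.22 AU

In km: r₁ = 0.522 × 1.496×10^8 = 7.80912×10^7 km.
Transfer time t = 148 days = 1.27872×10^7 s, and t = π√(a_t³/μ).
So a_t = (μ t²/π²)^(1/3) = (1.327×10^11 × (1.27872×10^7)² / π²)^(1/3) = 1.3003×10^8 km.
Since a_t = (r₁ + r₂)/2, r₂ = 2a_t − r₁ = 2×1.3003×10^8 − 7.80912×10^7 = 1.819688×10^8 km.
In AU: r₂ = 1.819688×10^8 / 1.496×10^8 = 1.22 AU.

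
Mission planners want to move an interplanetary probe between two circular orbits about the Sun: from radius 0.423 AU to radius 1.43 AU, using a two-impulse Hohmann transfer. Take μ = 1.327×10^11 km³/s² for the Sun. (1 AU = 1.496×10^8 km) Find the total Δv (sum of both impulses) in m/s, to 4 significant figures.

Δv = 19180 m/s

In km: r₁ = 0.423 × 1.496×10^8 = 6.32808×10^7 km; r₂ = 1.43 × 1.496×10^8 = 2.13928×10^8 km.
Semi-major axis of the transfer orbit: a_t = (6.32808×10^7 + 2.13928×10^8)/2 = 1.386044×10^8 km.
At r₁ the circular-orbit speed is v₁ = √(μ/r₁) = 45.79 km/s.
Transfer-orbit speed at r₁ (vis-viva equation): v_p = √[μ(2/r₁ − 1/a_t)] = 56.89 km/s.
First burn Δv₁ = |v_p − v₁| = 11.10 km/s.
Circular speed at r₂: v₂ = √(μ/r₂) = 24.906 km/s.
Transfer-orbit speed at r₂: v_a = √[μ(2/r₂ − 1/a_t)] = 16.829 km/s.
Second burn Δv₂ = |v₂ − v_a| = 8.077 km/s.
Δv = Δv₁ + Δv₂ = 11.10 + 8.077 = 19.18 km/s.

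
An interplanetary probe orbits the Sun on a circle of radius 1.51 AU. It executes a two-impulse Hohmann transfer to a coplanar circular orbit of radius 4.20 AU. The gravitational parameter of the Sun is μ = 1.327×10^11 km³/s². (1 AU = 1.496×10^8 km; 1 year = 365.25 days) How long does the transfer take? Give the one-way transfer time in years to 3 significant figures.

In km: r₁ = 1.51 × 1.496×10^8 = 2.25896×10^8 km; r₂ = 4.20 × 1.496×10^8 = 6.2832×10^8 km.
Semi-major axis of the transfer orbit: a_t = (2.25896×10^8 + 6.2832×10^8)/2 = 4.27108×10^8 km.
Half the transfer-orbit period gives t = π√(a_t³/μ) = 7.612×10^7 s.
Converting: 7.612×10^7 s ÷ 3.15576×10^7 s/year (365.25 × 86400) = 2.41 years.

t = 2.41 years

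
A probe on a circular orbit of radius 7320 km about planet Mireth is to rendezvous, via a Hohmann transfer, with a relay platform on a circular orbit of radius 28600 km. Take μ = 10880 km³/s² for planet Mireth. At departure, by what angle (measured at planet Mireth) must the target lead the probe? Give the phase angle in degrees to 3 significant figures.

φ = 90.4°

The Hohmann ellipse has a_t = (r₁ + r₂)/2 = 17960 km.
Transfer time t = π√(a_t³/μ) = 72492.81 s.
Target angular speed ω₂ = √(μ/r₂³) = 2.156579×10^-5 rad/s.
Angle swept by the target during transfer: ω₂·t = 1.56336 rad = 89.57°.
Arrival is 180° from departure on the ellipse, so φ = 180° − 89.57° = 90.4°.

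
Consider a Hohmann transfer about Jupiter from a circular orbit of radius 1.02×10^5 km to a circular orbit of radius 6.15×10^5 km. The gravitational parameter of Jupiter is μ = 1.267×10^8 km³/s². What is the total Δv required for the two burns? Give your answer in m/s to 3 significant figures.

The Hohmann ellipse has a_t = (r₁ + r₂)/2 = 3.585×10^5 km.
At r₁ the circular-orbit speed is v₁ = √(μ/r₁) = 35.2442 km/s.
On the transfer ellipse at r₁, vis-viva equation gives v_p = √[μ(2/r₁ − 1/a_t)] = 46.1616 km/s.
First burn Δv₁ = |v_p − v₁| = 10.917 km/s.
At r₂, v₂ = √(μ/r₂) = 14.3533 km/s.
Transfer-orbit speed at r₂: v_a = √[μ(2/r₂ − 1/a_t)] = 7.65608 km/s.
Second burn Δv₂ = |v₂ − v_a| = 6.6972 km/s.
Δv = Δv₁ + Δv₂ = 10.917 + 6.6972 = 17.61 km/s.

Δv = 17600 m/s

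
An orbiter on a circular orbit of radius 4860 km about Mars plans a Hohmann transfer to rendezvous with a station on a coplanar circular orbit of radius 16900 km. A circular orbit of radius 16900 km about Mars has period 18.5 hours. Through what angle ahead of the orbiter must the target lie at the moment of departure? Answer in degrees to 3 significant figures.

φ = 87.0°

From Kepler's third law T² = 4π²r³/μ at r = 16900 km, T = 18.5 hours = 18.5 × 3600 s = 66600 s: μ = 4π²r³/T² = 42960.7 km³/s².
Semi-major axis of the transfer orbit: a_t = (4860 + 16900)/2 = 10880 km.
Transfer time t = π√(a_t³/μ) = 17201 s.
Target angular speed ω₂ = √(μ/r₂³) = 9.4342×10^-5 rad/s.
Angle swept by the target during transfer: ω₂·t = 1.6228 rad = 92.98°.
The orbiter traverses 180° on the transfer ellipse, so the target must lead by 180° − 92.98° = 87.0°.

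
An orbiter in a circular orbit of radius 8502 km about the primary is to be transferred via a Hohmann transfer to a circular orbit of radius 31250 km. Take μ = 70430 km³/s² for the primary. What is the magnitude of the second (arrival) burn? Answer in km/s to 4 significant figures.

Δv₂ = 0.5194 km/s

The Hohmann ellipse has a_t = (r₁ + r₂)/2 = 19876 km.
Circular speed at r = 31250 km: v_c = √(μ/r) = 1.5013 km/s.
Transfer-orbit speed at the same r (vis-viva, a = a_t): v_t = √[μ(2/r − 1/a_t)] = 0.98186 km/s.
Δv₂ = |v_t − v_c| = |0.98186 − 1.5013| = 0.5194 km/s.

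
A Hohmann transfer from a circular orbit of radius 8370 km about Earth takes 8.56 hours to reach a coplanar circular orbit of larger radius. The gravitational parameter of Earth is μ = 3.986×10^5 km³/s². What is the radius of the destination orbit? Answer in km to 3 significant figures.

Transfer time t = 8.56 hours = 30816 s, and t = π√(a_t³/μ).
So a_t = (μ t²/π²)^(1/3) = (3.986×10^5 × (30816)² / π²)^(1/3) = 33723 km.
Since a_t = (r₁ + r₂)/2, r₂ = 2a_t − r₁ = 2×33723 − 8370 = 59076 km.

r₂ = 59100 km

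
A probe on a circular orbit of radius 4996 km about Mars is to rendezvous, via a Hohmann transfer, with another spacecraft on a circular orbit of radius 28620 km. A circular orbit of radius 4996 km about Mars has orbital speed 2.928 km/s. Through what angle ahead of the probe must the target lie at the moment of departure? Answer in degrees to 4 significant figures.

φ = 98.99°

From the circular-orbit relation v² = μ/r at r = 4996 km: μ = v²r = (2.928)² × 4996 = 42831.6 km³/s².
Semi-major axis of the transfer orbit: a_t = (4996 + 28620)/2 = 16808 km.
The half-period of the transfer ellipse is t = π√(a_t³/μ) = 33078 s.
Target angular speed ω₂ = √(μ/r₂³) = 4.2744×10^-5 rad/s.
Angle swept by the target during transfer: ω₂·t = 1.4139 rad = 81.01°.
Arrival is 180° from departure on the ellipse, so φ = 180° − 81.01° = 98.99°.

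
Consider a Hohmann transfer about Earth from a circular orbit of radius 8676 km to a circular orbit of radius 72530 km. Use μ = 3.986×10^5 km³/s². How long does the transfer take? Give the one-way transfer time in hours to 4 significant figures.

t = 11.31 hours

Transfer-ellipse semi-major axis a_t = (r₁ + r₂)/2 = (8676 + 72530)/2 = 40603 km.
Transfer time t = π√(a_t³/μ) = π√((40603)³ / 3.986×10^5) = 40710 s.
Converting: 40710 s ÷ 3600 s/hour = 11.31 hours.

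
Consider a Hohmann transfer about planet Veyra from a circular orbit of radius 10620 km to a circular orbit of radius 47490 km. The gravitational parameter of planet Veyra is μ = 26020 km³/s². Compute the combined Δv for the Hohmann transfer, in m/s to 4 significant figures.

Transfer-ellipse semi-major axis a_t = (r₁ + r₂)/2 = (10620 + 47490)/2 = 29055 km.
At r₁ the circular-orbit speed is v₁ = √(μ/r₁) = 1.5653 km/s.
Transfer-orbit speed at r₁ (vis-viva equation): v_p = √[μ(2/r₁ − 1/a_t)] = 2.0012 km/s.
First burn Δv₁ = |v_p − v₁| = 0.4359 km/s.
At r₂, v₂ = √(μ/r₂) = 0.7402 km/s.
Transfer-orbit speed at r₂: v_a = √[μ(2/r₂ − 1/a_t)] = 0.4475 km/s.
Second burn Δv₂ = |v₂ − v_a| = 0.2927 km/s.
Total Δv = Δv₁ + Δv₂ = 0.7286 km/s.

Δv = 728.6 m/s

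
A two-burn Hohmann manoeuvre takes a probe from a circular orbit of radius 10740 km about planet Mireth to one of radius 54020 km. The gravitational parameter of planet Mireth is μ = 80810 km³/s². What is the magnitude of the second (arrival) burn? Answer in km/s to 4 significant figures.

The Hohmann ellipse has a_t = (r₁ + r₂)/2 = 32380 km.
On the circular orbit at r = 54020 km, v_c = √(μ/r) = 1.2231 km/s.
Transfer-orbit speed at the same r (vis-viva, a = a_t): v_t = √[μ(2/r − 1/a_t)] = 0.70440 km/s.
Δv₂ = |v_t − v_c| = |0.70440 − 1.2231| = 0.5187 km/s.

Δv₂ = 0.5187 km/s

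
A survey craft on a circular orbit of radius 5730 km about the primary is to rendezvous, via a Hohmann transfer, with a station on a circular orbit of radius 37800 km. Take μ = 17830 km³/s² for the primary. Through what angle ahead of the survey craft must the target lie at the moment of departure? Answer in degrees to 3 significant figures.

φ = 101°

Transfer-ellipse semi-major axis a_t = (r₁ + r₂)/2 = (5730 + 37800)/2 = 21765 km.
The half-period of the transfer ellipse is t = π√(a_t³/μ) = 75546.1 s.
The target's mean motion on its circular orbit is ω₂ = √(μ/r₂³) = 1.81693×10^-5 rad/s.
Angle swept by the target during transfer: ω₂·t = 1.37262 rad = 78.65°.
Arrival is 180° from departure on the ellipse, so φ = 180° − 78.65° = 101°.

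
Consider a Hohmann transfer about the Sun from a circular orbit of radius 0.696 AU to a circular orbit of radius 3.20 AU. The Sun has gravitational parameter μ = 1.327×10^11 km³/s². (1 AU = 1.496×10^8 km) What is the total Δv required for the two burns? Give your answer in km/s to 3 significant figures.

In km: r₁ = 0.696 × 1.496×10^8 = 1.041216×10^8 km; r₂ = 3.20 × 1.496×10^8 = 4.7872×10^8 km.
Semi-major axis of the transfer orbit: a_t = (1.041216×10^8 + 4.7872×10^8)/2 = 2.914208×10^8 km.
Circular speed at r₁: v₁ = √(μ/r₁) = √(1.327×10^11/1.041216×10^8) = 35.700 km/s.
On the transfer ellipse at r₁, vis-viva equation gives v_p = √[μ(2/r₁ − 1/a_t)] = 45.756 km/s.
First burn Δv₁ = |v_p − v₁| = 10.056 km/s.
At r₂, v₂ = √(μ/r₂) = 16.6493 km/s.
Transfer-orbit speed at r₂: v_a = √[μ(2/r₂ − 1/a_t)] = 9.95187 km/s.
Second burn Δv₂ = |v₂ − v_a| = 6.6974 km/s.
Total Δv = Δv₁ + Δv₂ = 16.75 km/s.

Δv = 16.8 km/s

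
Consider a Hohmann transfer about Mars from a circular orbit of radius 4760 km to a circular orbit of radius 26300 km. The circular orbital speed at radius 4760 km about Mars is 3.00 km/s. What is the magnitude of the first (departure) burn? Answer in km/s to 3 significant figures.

Δv₁ = 0.904 km/s

From the circular-orbit relation v² = μ/r at r = 4760 km: μ = v²r = (3.00)² × 4760 = 42840.0 km³/s².
Transfer-ellipse semi-major axis a_t = (r₁ + r₂)/2 = (4760 + 26300)/2 = 15530 km.
On the circular orbit at r = 4760 km, v_c = √(μ/r) = 3.000 km/s.
Vis-viva on the transfer ellipse at r = 4760 km gives v_t = √[μ(2/r − 1/a_t)] = 3.904 km/s.
Δv₁ = |v_t − v_c| = |3.904 − 3.000| = 0.9040 km/s.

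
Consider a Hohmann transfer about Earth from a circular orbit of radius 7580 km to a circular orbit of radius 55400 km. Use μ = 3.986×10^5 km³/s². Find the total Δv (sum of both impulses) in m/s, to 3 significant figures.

Δv = 3730 m/s

Semi-major axis of the transfer orbit: a_t = (7580 + 55400)/2 = 31490 km.
At r₁ the circular-orbit speed is v₁ = √(μ/r₁) = 7.2516 km/s.
On the transfer ellipse at r₁, vis-viva equation gives v_p = √[μ(2/r₁ − 1/a_t)] = 9.6184 km/s.
First burn Δv₁ = |v_p − v₁| = 2.367 km/s.
At r₂, v₂ = √(μ/r₂) = 2.682 km/s.
Transfer-orbit speed at r₂: v_a = √[μ(2/r₂ − 1/a_t)] = 1.316 km/s.
Second burn Δv₂ = |v₂ − v_a| = 1.366 km/s.
Δv = Δv₁ + Δv₂ = 2.367 + 1.366 = 3.733 km/s.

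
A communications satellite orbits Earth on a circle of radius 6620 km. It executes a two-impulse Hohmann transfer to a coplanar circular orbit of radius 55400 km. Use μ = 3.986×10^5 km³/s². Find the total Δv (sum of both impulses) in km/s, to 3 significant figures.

Δv = 4.05 km/s

The Hohmann ellipse has a_t = (r₁ + r₂)/2 = 31010 km.
At r₁ the circular-orbit speed is v₁ = √(μ/r₁) = 7.7596 km/s.
On the transfer ellipse at r₁, vis-viva gives v_p = √[μ(2/r₁ − 1/a_t)] = 10.372 km/s.
First burn Δv₁ = |v_p − v₁| = 2.612 km/s.
At r₂, v₂ = √(μ/r₂) = 2.682 km/s.
Transfer-orbit speed at r₂: v_a = √[μ(2/r₂ − 1/a_t)] = 1.239 km/s.
Second burn Δv₂ = |v₂ − v_a| = 1.443 km/s.
Total Δv = Δv₁ + Δv₂ = 4.055 km/s.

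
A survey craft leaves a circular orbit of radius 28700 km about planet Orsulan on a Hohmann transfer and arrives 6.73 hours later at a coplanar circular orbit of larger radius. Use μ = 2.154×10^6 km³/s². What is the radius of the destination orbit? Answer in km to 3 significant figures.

r₂ = 72100 km

Transfer time t = 6.73 hours = 24228 s, and t = π√(a_t³/μ).
So a_t = (μ t²/π²)^(1/3) = (2.154×10^6 × (24228)² / π²)^(1/3) = 50411 km.
Since a_t = (r₁ + r₂)/2, r₂ = 2a_t − r₁ = 2×50411 − 28700 = 72122 km.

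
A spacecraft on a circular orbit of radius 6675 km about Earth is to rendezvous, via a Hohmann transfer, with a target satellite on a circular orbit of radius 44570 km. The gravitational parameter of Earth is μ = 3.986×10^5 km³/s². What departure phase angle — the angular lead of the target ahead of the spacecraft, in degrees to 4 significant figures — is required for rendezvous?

φ = 101.5°

The Hohmann ellipse has a_t = (r₁ + r₂)/2 = 25622.5 km.
The half-period of the transfer ellipse is t = π√(a_t³/μ) = 20409 s.
The target's mean motion on its circular orbit is ω₂ = √(μ/r₂³) = 6.7097×10^-5 rad/s.
Angle swept by the target during transfer: ω₂·t = 1.3694 rad = 78.46°.
The spacecraft traverses 180° on the transfer ellipse, so the target must lead by 180° − 78.46° = 101.5°.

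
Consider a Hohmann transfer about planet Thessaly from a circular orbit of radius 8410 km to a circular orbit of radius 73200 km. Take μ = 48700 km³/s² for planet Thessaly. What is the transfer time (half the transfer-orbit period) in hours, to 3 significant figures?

Semi-major axis of the transfer orbit: a_t = (8410 + 73200)/2 = 40805 km.
By Kepler's third law the transfer-orbit period is T = 2π√(a_t³/μ), so t = T/2 = 1.173×10^5 s.
Converting: 1.173×10^5 s ÷ 3600 s/hour = 32.6 hours.

t = 32.6 hours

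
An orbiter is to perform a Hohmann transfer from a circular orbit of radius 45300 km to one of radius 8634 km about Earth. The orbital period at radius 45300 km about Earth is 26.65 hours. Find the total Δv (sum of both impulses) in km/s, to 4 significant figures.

From Kepler's third law T² = 4π²r³/μ at r = 45300 km, T = 26.65 hours = 26.65 × 3600 s = 95940 s: μ = 4π²r³/T² = 3.98708×10^5 km³/s².
Semi-major axis of the transfer orbit: a_t = (45300 + 8634)/2 = 26967 km.
At r₁ the circular-orbit speed is v₁ = √(μ/r₁) = 2.967 km/s.
Transfer-orbit speed at r₁ (vis-viva): v_a = √[μ(2/r₁ − 1/a_t)] = 1.679 km/s.
First burn Δv₁ = |v_a − v₁| = 1.288 km/s.
Circular speed at r₂: v₂ = √(μ/r₂) = 6.796 km/s.
Transfer-orbit speed at r₂: v_p = √[μ(2/r₂ − 1/a_t)] = 8.808 km/s.
Second burn Δv₂ = |v₂ − v_p| = 2.012 km/s.
Δv = Δv₁ + Δv₂ = 1.288 + 2.012 = 3.300 km/s.

Δv = 3.300 km/s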